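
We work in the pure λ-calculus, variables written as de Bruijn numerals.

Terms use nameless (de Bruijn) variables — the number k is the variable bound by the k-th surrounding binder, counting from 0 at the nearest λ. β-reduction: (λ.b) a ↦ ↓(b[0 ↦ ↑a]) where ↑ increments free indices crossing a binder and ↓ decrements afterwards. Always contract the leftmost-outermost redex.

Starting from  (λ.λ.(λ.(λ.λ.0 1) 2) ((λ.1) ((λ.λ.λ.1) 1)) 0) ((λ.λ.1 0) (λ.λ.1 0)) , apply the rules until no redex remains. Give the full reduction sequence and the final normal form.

Answer: normal form = λ.0 (λ.λ.1 0)  (in 6 steps)

Working:
  start: (λ.λ.(λ.(λ.λ.0 1) 2) ((λ.1) ((λ.λ.λ.1) 1)) 0) ((λ.λ.1 0) (λ.λ.1 0))
  step 1: λ.(λ.(λ.λ.0 1) ((λ.λ.1 0) (λ.λ.1 0))) ((λ.1) ((λ.λ.λ.1) ((λ.λ.1 0) (λ.λ.1 0)))) 0
  step 2: λ.(λ.λ.0 1) ((λ.λ.1 0) (λ.λ.1 0)) 0
  step 3: λ.(λ.0 ((λ.λ.1 0) (λ.λ.1 0))) 0
  step 4: λ.0 ((λ.λ.1 0) (λ.λ.1 0))
  step 5: λ.0 (λ.(λ.λ.1 0) 0)
  step 6: λ.0 (λ.λ.1 0)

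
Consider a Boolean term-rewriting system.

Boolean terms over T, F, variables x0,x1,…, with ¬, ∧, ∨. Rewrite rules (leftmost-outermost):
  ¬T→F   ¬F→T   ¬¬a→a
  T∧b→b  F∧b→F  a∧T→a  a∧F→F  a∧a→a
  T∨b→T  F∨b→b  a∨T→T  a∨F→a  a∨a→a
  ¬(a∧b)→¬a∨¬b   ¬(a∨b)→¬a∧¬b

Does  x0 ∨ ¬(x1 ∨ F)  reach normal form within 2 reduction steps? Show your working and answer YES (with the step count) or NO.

Answer: NO — after 2 steps the term is x0 ∨ (¬x1 ∧ T), not yet normal

Derivation:
  start: x0 ∨ ¬(x1 ∨ F)
  →1  x0 ∨ (¬x1 ∧ ¬F)
  →2  x0 ∨ (¬x1 ∧ T)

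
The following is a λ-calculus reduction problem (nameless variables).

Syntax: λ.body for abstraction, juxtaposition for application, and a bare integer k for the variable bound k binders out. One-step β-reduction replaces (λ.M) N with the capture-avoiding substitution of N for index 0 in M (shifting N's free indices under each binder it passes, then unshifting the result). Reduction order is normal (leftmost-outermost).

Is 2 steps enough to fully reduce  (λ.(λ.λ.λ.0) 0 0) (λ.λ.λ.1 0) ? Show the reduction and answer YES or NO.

  start: (λ.(λ.λ.λ.0) 0 0) (λ.λ.λ.1 0)
  [1] (λ.λ.λ.0) (λ.λ.λ.1 0) (λ.λ.λ.1 0)
  [2] (λ.λ.0) (λ.λ.λ.1 0)

Answer: NO — after 2 steps the term is (λ.λ.0) (λ.λ.λ.1 0), not yet normal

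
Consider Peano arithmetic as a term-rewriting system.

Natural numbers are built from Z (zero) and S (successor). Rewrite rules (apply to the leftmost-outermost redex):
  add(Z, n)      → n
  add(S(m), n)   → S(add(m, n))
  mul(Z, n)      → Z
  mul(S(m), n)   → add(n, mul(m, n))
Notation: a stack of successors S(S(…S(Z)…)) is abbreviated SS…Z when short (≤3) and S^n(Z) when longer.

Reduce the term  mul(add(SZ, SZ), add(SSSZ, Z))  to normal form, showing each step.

Answer: normal form = S^6(Z)  (in 21 steps)

Reduction:
  start: mul(add(SZ, SZ), add(SSSZ, Z))
  →1  mul(S(add(Z, SZ)), add(SSSZ, Z))
  →2  add(add(SSSZ, Z), mul(add(Z, SZ), add(SSSZ, Z)))
  →3  add(S(add(SSZ, Z)), mul(add(Z, SZ), add(SSSZ, Z)))
  →4  S(add(add(SSZ, Z), mul(add(Z, SZ), add(SSSZ, Z))))
  →5  S(add(S(add(SZ, Z)), mul(add(Z, SZ), add(SSSZ, Z))))
  →6  S(S(add(add(SZ, Z), mul(add(Z, SZ), add(SSSZ, Z)))))
  →7  S(S(add(S(add(Z, Z)), mul(add(Z, SZ), add(SSSZ, Z)))))
  →8  S(S(S(add(add(Z, Z), mul(add(Z, SZ), add(SSSZ, Z))))))
  →9  S(S(S(add(Z, mul(add(Z, SZ), add(SSSZ, Z))))))
  →10  S(S(S(mul(add(Z, SZ), add(SSSZ, Z)))))
  →11  S(S(S(mul(SZ, add(SSSZ, Z)))))
  →12  S(S(S(add(add(SSSZ, Z), mul(Z, add(SSSZ, Z))))))
  →13  S(S(S(add(S(add(SSZ, Z)), mul(Z, add(SSSZ, Z))))))
  →14  S(S(S(S(add(add(SSZ, Z), mul(Z, add(SSSZ, Z)))))))
  →15  S(S(S(S(add(S(add(SZ, Z)), mul(Z, add(SSSZ, Z)))))))
  →16  S(S(S(S(S(add(add(SZ, Z), mul(Z, add(SSSZ, Z))))))))
  →17  S(S(S(S(S(add(S(add(Z, Z)), mul(Z, add(SSSZ, Z))))))))
  →18  S(S(S(S(S(S(add(add(Z, Z), mul(Z, add(SSSZ, Z)))))))))
  →19  S(S(S(S(S(S(add(Z, mul(Z, add(SSSZ, Z)))))))))
  →20  S(S(S(S(S(S(mul(Z, add(SSSZ, Z))))))))
  →21  S^6(Z)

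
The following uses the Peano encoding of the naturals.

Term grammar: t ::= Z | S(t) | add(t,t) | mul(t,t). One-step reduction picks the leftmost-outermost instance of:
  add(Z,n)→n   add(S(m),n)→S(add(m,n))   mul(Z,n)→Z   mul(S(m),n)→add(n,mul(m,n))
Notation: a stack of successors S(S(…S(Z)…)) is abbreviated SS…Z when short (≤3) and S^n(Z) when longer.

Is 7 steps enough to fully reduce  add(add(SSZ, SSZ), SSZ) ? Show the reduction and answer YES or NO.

  start: add(add(SSZ, SSZ), SSZ)
  →1  add(S(add(SZ, SSZ)), SSZ)
  →2  S(add(add(SZ, SSZ), SSZ))
  →3  S(add(S(add(Z, SSZ)), SSZ))
  →4  S(S(add(add(Z, SSZ), SSZ)))
  →5  S(S(add(SSZ, SSZ)))
  →6  S(S(S(add(SZ, SSZ))))
  →7  S(S(S(S(add(Z, SSZ)))))

Answer: NO — after 7 steps the term is S(S(S(S(add(Z, SSZ))))), not yet normal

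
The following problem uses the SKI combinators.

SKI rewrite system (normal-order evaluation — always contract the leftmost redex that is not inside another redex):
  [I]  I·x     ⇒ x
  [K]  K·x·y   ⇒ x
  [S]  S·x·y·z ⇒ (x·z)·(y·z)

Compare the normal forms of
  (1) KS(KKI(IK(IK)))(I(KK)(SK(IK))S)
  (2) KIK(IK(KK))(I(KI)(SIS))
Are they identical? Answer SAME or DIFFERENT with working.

Term A:
  start: KS(KKI(IK(IK)))(I(KK)(SK(IK))S)
  →1  S(I(KK)(SK(IK))S)
  →2  S(KK(SK(IK))S)
  →3  S(KS)

Term B:
  start: KIK(IK(KK))(I(KI)(SIS))
  →1  I(IK(KK))(I(KI)(SIS))
  →2  IK(KK)(I(KI)(SIS))
  →3  K(KK)(I(KI)(SIS))
  →4  KK

Answer: DIFFERENT — A ⇓ S(KS), B ⇓ KK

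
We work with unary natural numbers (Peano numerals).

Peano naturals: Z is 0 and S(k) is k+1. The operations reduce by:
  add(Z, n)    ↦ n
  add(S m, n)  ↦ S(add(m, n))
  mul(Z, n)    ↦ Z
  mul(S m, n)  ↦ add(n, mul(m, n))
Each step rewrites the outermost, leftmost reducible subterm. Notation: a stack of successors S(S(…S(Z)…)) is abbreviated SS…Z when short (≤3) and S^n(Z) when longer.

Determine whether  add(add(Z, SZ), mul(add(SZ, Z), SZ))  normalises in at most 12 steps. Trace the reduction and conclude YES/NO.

Answer: YES — reaches normal form SSZ in 9 ≤ 12 steps

Working:
  start: add(add(Z, SZ), mul(add(SZ, Z), SZ))
  step 1: add(SZ, mul(add(SZ, Z), SZ))
  step 2: S(add(Z, mul(add(SZ, Z), SZ)))
  step 3: S(mul(add(SZ, Z), SZ))
  step 4: S(mul(S(add(Z, Z)), SZ))
  step 5: S(add(SZ, mul(add(Z, Z), SZ)))
  step 6: S(S(add(Z, mul(add(Z, Z), SZ))))
  step 7: S(S(mul(add(Z, Z), SZ)))
  step 8: S(S(mul(Z, SZ)))
  step 9: SSZ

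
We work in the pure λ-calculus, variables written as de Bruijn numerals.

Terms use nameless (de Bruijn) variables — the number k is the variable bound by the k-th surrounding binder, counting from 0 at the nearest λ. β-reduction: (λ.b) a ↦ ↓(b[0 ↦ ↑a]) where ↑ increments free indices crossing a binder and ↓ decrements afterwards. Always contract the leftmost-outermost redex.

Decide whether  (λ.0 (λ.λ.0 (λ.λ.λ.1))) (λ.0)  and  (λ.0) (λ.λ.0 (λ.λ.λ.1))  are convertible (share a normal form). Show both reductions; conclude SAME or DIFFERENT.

Term A:
  start: (λ.0 (λ.λ.0 (λ.λ.λ.1))) (λ.0)
  [1] (λ.0) (λ.λ.0 (λ.λ.λ.1))
  [2] λ.λ.0 (λ.λ.λ.1)

Term B:
  start: (λ.0) (λ.λ.0 (λ.λ.λ.1))
  [1] λ.λ.0 (λ.λ.λ.1)

Answer: SAME — A ⇓ λ.λ.0 (λ.λ.λ.1), B ⇓ λ.λ.0 (λ.λ.λ.1)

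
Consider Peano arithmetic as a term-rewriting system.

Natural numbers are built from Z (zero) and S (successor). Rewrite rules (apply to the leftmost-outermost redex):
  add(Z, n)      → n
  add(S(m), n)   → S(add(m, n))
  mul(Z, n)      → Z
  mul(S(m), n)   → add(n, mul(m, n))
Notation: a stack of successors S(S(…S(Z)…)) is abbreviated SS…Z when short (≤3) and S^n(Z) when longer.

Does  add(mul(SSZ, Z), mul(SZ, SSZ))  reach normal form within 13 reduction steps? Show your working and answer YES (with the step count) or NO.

Answer: YES — reaches normal form SSZ in 11 ≤ 13 steps

Working:
  start: add(mul(SSZ, Z), mul(SZ, SSZ))
  [1] add(add(Z, mul(SZ, Z)), mul(SZ, SSZ))
  [2] add(mul(SZ, Z), mul(SZ, SSZ))
  [3] add(add(Z, mul(Z, Z)), mul(SZ, SSZ))
  [4] add(mul(Z, Z), mul(SZ, SSZ))
  [5] add(Z, mul(SZ, SSZ))
  [6] mul(SZ, SSZ)
  [7] add(SSZ, mul(Z, SSZ))
  [8] S(add(SZ, mul(Z, SSZ)))
  [9] S(S(add(Z, mul(Z, SSZ))))
  [10] S(S(mul(Z, SSZ)))
  [11] SSZ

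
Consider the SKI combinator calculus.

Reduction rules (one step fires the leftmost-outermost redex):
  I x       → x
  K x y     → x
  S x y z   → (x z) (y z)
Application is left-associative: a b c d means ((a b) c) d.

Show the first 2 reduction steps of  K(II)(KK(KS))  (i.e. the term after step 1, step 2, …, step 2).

  start: K(II)(KK(KS))
  step 1: II
  step 2: I

Answer: after 2 steps: I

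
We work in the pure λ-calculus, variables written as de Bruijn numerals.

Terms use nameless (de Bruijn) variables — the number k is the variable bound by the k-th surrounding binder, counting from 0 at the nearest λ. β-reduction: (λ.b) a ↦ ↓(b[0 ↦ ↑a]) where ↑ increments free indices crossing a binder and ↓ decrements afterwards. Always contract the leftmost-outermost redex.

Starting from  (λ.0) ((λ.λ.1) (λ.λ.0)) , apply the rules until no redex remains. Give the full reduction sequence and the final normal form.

Answer: normal form = λ.λ.λ.0  (in 2 steps)

Reduction:
  start: (λ.0) ((λ.λ.1) (λ.λ.0))
  step 1: (λ.λ.1) (λ.λ.0)
  step 2: λ.λ.λ.0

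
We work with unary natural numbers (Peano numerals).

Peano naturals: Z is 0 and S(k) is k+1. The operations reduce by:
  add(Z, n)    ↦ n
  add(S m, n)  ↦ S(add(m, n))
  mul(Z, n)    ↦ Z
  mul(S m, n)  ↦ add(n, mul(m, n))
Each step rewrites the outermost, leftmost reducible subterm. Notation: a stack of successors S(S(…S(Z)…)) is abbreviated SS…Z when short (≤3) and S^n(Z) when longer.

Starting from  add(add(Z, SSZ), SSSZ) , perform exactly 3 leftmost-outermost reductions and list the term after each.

  start: add(add(Z, SSZ), SSSZ)
  →1  add(SSZ, SSSZ)
  →2  S(add(SZ, SSSZ))
  →3  S(S(add(Z, SSSZ)))

Answer: after 3 steps: S(S(add(Z, SSSZ)))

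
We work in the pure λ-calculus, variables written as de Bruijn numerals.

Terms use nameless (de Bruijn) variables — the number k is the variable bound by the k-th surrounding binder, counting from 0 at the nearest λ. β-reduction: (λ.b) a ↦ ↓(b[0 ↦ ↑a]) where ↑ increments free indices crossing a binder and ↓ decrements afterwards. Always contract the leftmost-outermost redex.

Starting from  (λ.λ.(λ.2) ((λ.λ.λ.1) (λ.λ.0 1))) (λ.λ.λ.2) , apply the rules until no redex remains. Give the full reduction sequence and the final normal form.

  start: (λ.λ.(λ.2) ((λ.λ.λ.1) (λ.λ.0 1))) (λ.λ.λ.2)
  step 1: λ.(λ.λ.λ.λ.2) ((λ.λ.λ.1) (λ.λ.0 1))
  step 2: λ.λ.λ.λ.2

Answer: normal form = λ.λ.λ.λ.2  (in 2 steps)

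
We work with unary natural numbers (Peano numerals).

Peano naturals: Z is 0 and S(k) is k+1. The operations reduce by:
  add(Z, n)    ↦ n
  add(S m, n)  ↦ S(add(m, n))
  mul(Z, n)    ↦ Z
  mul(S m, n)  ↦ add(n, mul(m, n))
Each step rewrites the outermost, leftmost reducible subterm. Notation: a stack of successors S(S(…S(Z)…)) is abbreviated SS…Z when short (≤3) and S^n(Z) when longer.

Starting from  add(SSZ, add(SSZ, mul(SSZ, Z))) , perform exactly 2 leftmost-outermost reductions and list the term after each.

  start: add(SSZ, add(SSZ, mul(SSZ, Z)))
  [1] S(add(SZ, add(SSZ, mul(SSZ, Z))))
  [2] S(S(add(Z, add(SSZ, mul(SSZ, Z)))))

Answer: after 2 steps: S(S(add(Z, add(SSZ, mul(SSZ, Z)))))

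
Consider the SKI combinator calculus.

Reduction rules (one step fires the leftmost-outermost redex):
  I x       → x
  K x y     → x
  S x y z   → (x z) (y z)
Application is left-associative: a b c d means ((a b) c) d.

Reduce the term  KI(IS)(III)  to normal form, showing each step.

  start: KI(IS)(III)
  →1  I(III)
  →2  III
  →3  II
  →4  I

Answer: normal form = I  (in 4 steps)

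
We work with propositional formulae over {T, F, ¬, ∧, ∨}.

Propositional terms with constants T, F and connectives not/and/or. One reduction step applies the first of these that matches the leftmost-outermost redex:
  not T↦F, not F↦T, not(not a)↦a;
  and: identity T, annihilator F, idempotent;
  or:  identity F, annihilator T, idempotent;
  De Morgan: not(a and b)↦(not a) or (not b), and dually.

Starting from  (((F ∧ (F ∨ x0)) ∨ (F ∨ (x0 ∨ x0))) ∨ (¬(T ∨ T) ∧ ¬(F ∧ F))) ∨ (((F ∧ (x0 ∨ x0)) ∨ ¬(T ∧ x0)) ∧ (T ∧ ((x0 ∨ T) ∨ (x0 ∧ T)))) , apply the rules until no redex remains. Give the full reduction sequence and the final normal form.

  start: (((F ∧ (F ∨ x0)) ∨ (F ∨ (x0 ∨ x0))) ∨ (¬(T ∨ T) ∧ ¬(F ∧ F))) ∨ (((F ∧ (x0 ∨ x0)) ∨ ¬(T ∧ x0)) ∧ (T ∧ ((x0 ∨ T) ∨ (x0 ∧ T))))
  step 1: ((F ∨ (F ∨ (x0 ∨ x0))) ∨ (¬(T ∨ T) ∧ ¬(F ∧ F))) ∨ (((F ∧ (x0 ∨ x0)) ∨ ¬(T ∧ x0)) ∧ (T ∧ ((x0 ∨ T) ∨ (x0 ∧ T))))
  step 2: ((F ∨ (x0 ∨ x0)) ∨ (¬(T ∨ T) ∧ ¬(F ∧ F))) ∨ (((F ∧ (x0 ∨ x0)) ∨ ¬(T ∧ x0)) ∧ (T ∧ ((x0 ∨ T) ∨ (x0 ∧ T))))
  step 3: ((x0 ∨ x0) ∨ (¬(T ∨ T) ∧ ¬(F ∧ F))) ∨ (((F ∧ (x0 ∨ x0)) ∨ ¬(T ∧ x0)) ∧ (T ∧ ((x0 ∨ T) ∨ (x0 ∧ T))))
  step 4: (x0 ∨ (¬(T ∨ T) ∧ ¬(F ∧ F))) ∨ (((F ∧ (x0 ∨ x0)) ∨ ¬(T ∧ x0)) ∧ (T ∧ ((x0 ∨ T) ∨ (x0 ∧ T))))
  step 5: (x0 ∨ ((¬T ∧ ¬T) ∧ ¬(F ∧ F))) ∨ (((F ∧ (x0 ∨ x0)) ∨ ¬(T ∧ x0)) ∧ (T ∧ ((x0 ∨ T) ∨ (x0 ∧ T))))
  step 6: (x0 ∨ (¬T ∧ ¬(F ∧ F))) ∨ (((F ∧ (x0 ∨ x0)) ∨ ¬(T ∧ x0)) ∧ (T ∧ ((x0 ∨ T) ∨ (x0 ∧ T))))
  step 7: (x0 ∨ (F ∧ ¬(F ∧ F))) ∨ (((F ∧ (x0 ∨ x0)) ∨ ¬(T ∧ x0)) ∧ (T ∧ ((x0 ∨ T) ∨ (x0 ∧ T))))
  step 8: (x0 ∨ F) ∨ (((F ∧ (x0 ∨ x0)) ∨ ¬(T ∧ x0)) ∧ (T ∧ ((x0 ∨ T) ∨ (x0 ∧ T))))
  step 9: x0 ∨ (((F ∧ (x0 ∨ x0)) ∨ ¬(T ∧ x0)) ∧ (T ∧ ((x0 ∨ T) ∨ (x0 ∧ T))))
  step 10: x0 ∨ ((F ∨ ¬(T ∧ x0)) ∧ (T ∧ ((x0 ∨ T) ∨ (x0 ∧ T))))
  step 11: x0 ∨ (¬(T ∧ x0) ∧ (T ∧ ((x0 ∨ T) ∨ (x0 ∧ T))))
  step 12: x0 ∨ ((¬T ∨ ¬x0) ∧ (T ∧ ((x0 ∨ T) ∨ (x0 ∧ T))))
  step 13: x0 ∨ ((F ∨ ¬x0) ∧ (T ∧ ((x0 ∨ T) ∨ (x0 ∧ T))))
  step 14: x0 ∨ (¬x0 ∧ (T ∧ ((x0 ∨ T) ∨ (x0 ∧ T))))
  step 15: x0 ∨ (¬x0 ∧ ((x0 ∨ T) ∨ (x0 ∧ T)))
  step 16: x0 ∨ (¬x0 ∧ (T ∨ (x0 ∧ T)))
  step 17: x0 ∨ (¬x0 ∧ T)
  step 18: x0 ∨ ¬x0

Answer: normal form = x0 ∨ ¬x0  (in 18 steps)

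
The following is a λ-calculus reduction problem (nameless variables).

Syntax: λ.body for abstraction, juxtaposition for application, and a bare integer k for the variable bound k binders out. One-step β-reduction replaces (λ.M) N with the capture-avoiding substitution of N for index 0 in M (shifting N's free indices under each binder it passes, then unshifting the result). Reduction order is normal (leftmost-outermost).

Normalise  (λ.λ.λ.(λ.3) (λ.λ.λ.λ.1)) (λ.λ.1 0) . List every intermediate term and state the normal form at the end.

  start: (λ.λ.λ.(λ.3) (λ.λ.λ.λ.1)) (λ.λ.1 0)
  →1  λ.λ.(λ.λ.λ.1 0) (λ.λ.λ.λ.1)
  →2  λ.λ.λ.λ.1 0

Answer: normal form = λ.λ.λ.λ.1 0  (in 2 steps)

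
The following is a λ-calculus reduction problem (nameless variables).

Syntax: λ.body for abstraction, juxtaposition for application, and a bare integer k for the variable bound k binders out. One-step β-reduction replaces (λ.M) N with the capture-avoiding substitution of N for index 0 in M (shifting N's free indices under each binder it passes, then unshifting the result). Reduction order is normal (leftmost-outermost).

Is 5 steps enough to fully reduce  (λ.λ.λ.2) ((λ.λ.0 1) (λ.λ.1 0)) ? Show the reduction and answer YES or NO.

Answer: YES — reaches normal form λ.λ.λ.0 (λ.λ.1 0) in 2 ≤ 5 steps

Derivation:
  start: (λ.λ.λ.2) ((λ.λ.0 1) (λ.λ.1 0))
  →1  λ.λ.(λ.λ.0 1) (λ.λ.1 0)
  →2  λ.λ.λ.0 (λ.λ.1 0)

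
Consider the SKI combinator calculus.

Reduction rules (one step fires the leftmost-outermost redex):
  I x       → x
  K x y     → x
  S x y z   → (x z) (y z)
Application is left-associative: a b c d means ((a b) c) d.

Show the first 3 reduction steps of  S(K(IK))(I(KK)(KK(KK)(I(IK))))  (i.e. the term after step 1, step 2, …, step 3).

  start: S(K(IK))(I(KK)(KK(KK)(I(IK))))
  →1  S(KK)(I(KK)(KK(KK)(I(IK))))
  →2  S(KK)(KK(KK(KK)(I(IK))))
  →3  S(KK)K

Answer: after 3 steps: S(KK)K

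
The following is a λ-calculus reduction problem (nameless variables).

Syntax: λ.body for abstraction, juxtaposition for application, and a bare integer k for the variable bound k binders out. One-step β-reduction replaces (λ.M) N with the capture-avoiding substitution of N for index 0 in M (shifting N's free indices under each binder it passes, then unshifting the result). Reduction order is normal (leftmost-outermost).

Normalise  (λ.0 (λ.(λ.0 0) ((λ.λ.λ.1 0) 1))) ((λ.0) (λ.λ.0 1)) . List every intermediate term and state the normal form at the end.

Answer: normal form = λ.0 (λ.λ.λ.1 0)  (in 8 steps)

Reduction:
  start: (λ.0 (λ.(λ.0 0) ((λ.λ.λ.1 0) 1))) ((λ.0) (λ.λ.0 1))
  step 1: (λ.0) (λ.λ.0 1) (λ.(λ.0 0) ((λ.λ.λ.1 0) ((λ.0) (λ.λ.0 1))))
  step 2: (λ.λ.0 1) (λ.(λ.0 0) ((λ.λ.λ.1 0) ((λ.0) (λ.λ.0 1))))
  step 3: λ.0 (λ.(λ.0 0) ((λ.λ.λ.1 0) ((λ.0) (λ.λ.0 1))))
  step 4: λ.0 (λ.(λ.λ.λ.1 0) ((λ.0) (λ.λ.0 1)) ((λ.λ.λ.1 0) ((λ.0) (λ.λ.0 1))))
  step 5: λ.0 (λ.(λ.λ.1 0) ((λ.λ.λ.1 0) ((λ.0) (λ.λ.0 1))))
  step 6: λ.0 (λ.λ.(λ.λ.λ.1 0) ((λ.0) (λ.λ.0 1)) 0)
  step 7: λ.0 (λ.λ.(λ.λ.1 0) 0)
  step 8: λ.0 (λ.λ.λ.1 0)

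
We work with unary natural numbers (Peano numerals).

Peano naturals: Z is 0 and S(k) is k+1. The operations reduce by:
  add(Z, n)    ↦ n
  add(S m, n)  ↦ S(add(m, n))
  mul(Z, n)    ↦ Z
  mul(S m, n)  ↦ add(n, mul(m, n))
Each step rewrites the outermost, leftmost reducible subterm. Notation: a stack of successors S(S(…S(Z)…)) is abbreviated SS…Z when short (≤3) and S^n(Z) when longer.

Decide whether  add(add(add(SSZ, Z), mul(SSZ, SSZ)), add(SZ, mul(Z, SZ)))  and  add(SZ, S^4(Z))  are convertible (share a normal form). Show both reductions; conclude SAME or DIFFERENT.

Answer: DIFFERENT — A ⇓ S^7(Z), B ⇓ S^5(Z)

Reduction:
Term A:
  start: add(add(add(SSZ, Z), mul(SSZ, SSZ)), add(SZ, mul(Z, SZ)))
  →1  add(add(S(add(SZ, Z)), mul(SSZ, SSZ)), add(SZ, mul(Z, SZ)))
  →2  add(S(add(add(SZ, Z), mul(SSZ, SSZ))), add(SZ, mul(Z, SZ)))
  →3  S(add(add(add(SZ, Z), mul(SSZ, SSZ)), add(SZ, mul(Z, SZ))))
  →4  S(add(add(S(add(Z, Z)), mul(SSZ, SSZ)), add(SZ, mul(Z, SZ))))
  →5  S(add(S(add(add(Z, Z), mul(SSZ, SSZ))), add(SZ, mul(Z, SZ))))
  →6  S(S(add(add(add(Z, Z), mul(SSZ, SSZ)), add(SZ, mul(Z, SZ)))))
  →7  S(S(add(add(Z, mul(SSZ, SSZ)), add(SZ, mul(Z, SZ)))))
  →8  S(S(add(mul(SSZ, SSZ), add(SZ, mul(Z, SZ)))))
  →9  S(S(add(add(SSZ, mul(SZ, SSZ)), add(SZ, mul(Z, SZ)))))
  →10  S(S(add(S(add(SZ, mul(SZ, SSZ))), add(SZ, mul(Z, SZ)))))
  →11  S(S(S(add(add(SZ, mul(SZ, SSZ)), add(SZ, mul(Z, SZ))))))
  →12  S(S(S(add(S(add(Z, mul(SZ, SSZ))), add(SZ, mul(Z, SZ))))))
  →13  S(S(S(S(add(add(Z, mul(SZ, SSZ)), add(SZ, mul(Z, SZ)))))))
  →14  S(S(S(S(add(mul(SZ, SSZ), add(SZ, mul(Z, SZ)))))))
  →15  S(S(S(S(add(add(SSZ, mul(Z, SSZ)), add(SZ, mul(Z, SZ)))))))
  →16  S(S(S(S(add(S(add(SZ, mul(Z, SSZ))), add(SZ, mul(Z, SZ)))))))
  →17  S(S(S(S(S(add(add(SZ, mul(Z, SSZ)), add(SZ, mul(Z, SZ))))))))
  →18  S(S(S(S(S(add(S(add(Z, mul(Z, SSZ))), add(SZ, mul(Z, SZ))))))))
  →19  S(S(S(S(S(S(add(add(Z, mul(Z, SSZ)), add(SZ, mul(Z, SZ)))))))))
  →20  S(S(S(S(S(S(add(mul(Z, SSZ), add(SZ, mul(Z, SZ)))))))))
  →21  S(S(S(S(S(S(add(Z, add(SZ, mul(Z, SZ)))))))))
  →22  S(S(S(S(S(S(add(SZ, mul(Z, SZ))))))))
  →23  S(S(S(S(S(S(S(add(Z, mul(Z, SZ)))))))))
  →24  S(S(S(S(S(S(S(mul(Z, SZ))))))))
  →25  S^7(Z)

Term B:
  start: add(SZ, S^4(Z))
  →1  S(add(Z, S^4(Z)))
  →2  S^5(Z)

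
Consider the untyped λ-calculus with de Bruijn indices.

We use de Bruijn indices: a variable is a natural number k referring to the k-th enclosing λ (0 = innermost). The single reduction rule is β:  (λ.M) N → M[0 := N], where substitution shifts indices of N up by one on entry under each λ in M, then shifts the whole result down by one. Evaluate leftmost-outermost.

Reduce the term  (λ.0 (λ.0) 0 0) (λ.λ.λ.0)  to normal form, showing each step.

Answer: normal form = λ.λ.λ.0  (in 4 steps)

Reduction:
  start: (λ.0 (λ.0) 0 0) (λ.λ.λ.0)
  [1] (λ.λ.λ.0) (λ.0) (λ.λ.λ.0) (λ.λ.λ.0)
  [2] (λ.λ.0) (λ.λ.λ.0) (λ.λ.λ.0)
  [3] (λ.0) (λ.λ.λ.0)
  [4] λ.λ.λ.0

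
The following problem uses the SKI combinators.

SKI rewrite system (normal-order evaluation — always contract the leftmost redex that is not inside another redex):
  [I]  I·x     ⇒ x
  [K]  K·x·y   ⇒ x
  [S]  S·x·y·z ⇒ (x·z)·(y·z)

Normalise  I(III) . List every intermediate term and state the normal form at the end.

Answer: normal form = I  (in 3 steps)

Reduction:
  start: I(III)
  →1  III
  →2  II
  →3  I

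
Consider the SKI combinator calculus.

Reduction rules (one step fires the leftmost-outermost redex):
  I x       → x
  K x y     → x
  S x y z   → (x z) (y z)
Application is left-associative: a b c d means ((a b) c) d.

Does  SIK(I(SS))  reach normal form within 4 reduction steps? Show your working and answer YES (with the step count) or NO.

Answer: YES — reaches normal form SS(K(SS)) in 4 ≤ 4 steps

Reduction:
  start: SIK(I(SS))
  step 1: I(I(SS))(K(I(SS)))
  step 2: I(SS)(K(I(SS)))
  step 3: SS(K(I(SS)))
  step 4: SS(K(SS))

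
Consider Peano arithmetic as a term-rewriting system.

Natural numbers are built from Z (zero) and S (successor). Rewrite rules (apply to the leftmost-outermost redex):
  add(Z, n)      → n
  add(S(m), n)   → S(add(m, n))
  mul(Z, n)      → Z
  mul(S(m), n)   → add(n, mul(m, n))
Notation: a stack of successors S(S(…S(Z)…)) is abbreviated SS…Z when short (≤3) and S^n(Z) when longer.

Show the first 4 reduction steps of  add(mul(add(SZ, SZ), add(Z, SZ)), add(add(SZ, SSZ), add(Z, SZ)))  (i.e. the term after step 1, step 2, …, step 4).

Answer: after 4 steps: add(S(add(Z, mul(add(Z, SZ), add(Z, SZ)))), add(add(SZ, SSZ), add(Z, SZ)))

Derivation:
  start: add(mul(add(SZ, SZ), add(Z, SZ)), add(add(SZ, SSZ), add(Z, SZ)))
  [1] add(mul(S(add(Z, SZ)), add(Z, SZ)), add(add(SZ, SSZ), add(Z, SZ)))
  [2] add(add(add(Z, SZ), mul(add(Z, SZ), add(Z, SZ))), add(add(SZ, SSZ), add(Z, SZ)))
  [3] add(add(SZ, mul(add(Z, SZ), add(Z, SZ))), add(add(SZ, SSZ), add(Z, SZ)))
  [4] add(S(add(Z, mul(add(Z, SZ), add(Z, SZ)))), add(add(SZ, SSZ), add(Z, SZ)))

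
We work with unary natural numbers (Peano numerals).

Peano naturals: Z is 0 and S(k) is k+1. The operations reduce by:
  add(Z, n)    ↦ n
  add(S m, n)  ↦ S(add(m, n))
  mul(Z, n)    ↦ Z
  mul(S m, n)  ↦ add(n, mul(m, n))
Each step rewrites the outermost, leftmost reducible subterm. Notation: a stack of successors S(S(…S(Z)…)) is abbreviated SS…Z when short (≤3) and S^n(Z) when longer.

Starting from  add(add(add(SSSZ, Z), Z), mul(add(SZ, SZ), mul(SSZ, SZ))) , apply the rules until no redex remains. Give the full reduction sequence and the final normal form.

Answer: normal form = S^7(Z)  (in 37 steps)

Working:
  start: add(add(add(SSSZ, Z), Z), mul(add(SZ, SZ), mul(SSZ, SZ)))
  →1  add(add(S(add(SSZ, Z)), Z), mul(add(SZ, SZ), mul(SSZ, SZ)))
  →2  add(S(add(add(SSZ, Z), Z)), mul(add(SZ, SZ), mul(SSZ, SZ)))
  →3  S(add(add(add(SSZ, Z), Z), mul(add(SZ, SZ), mul(SSZ, SZ))))
  →4  S(add(add(S(add(SZ, Z)), Z), mul(add(SZ, SZ), mul(SSZ, SZ))))
  →5  S(add(S(add(add(SZ, Z), Z)), mul(add(SZ, SZ), mul(SSZ, SZ))))
  →6  S(S(add(add(add(SZ, Z), Z), mul(add(SZ, SZ), mul(SSZ, SZ)))))
  →7  S(S(add(add(S(add(Z, Z)), Z), mul(add(SZ, SZ), mul(SSZ, SZ)))))
  →8  S(S(add(S(add(add(Z, Z), Z)), mul(add(SZ, SZ), mul(SSZ, SZ)))))
  →9  S(S(S(add(add(add(Z, Z), Z), mul(add(SZ, SZ), mul(SSZ, SZ))))))
  →10  S(S(S(add(add(Z, Z), mul(add(SZ, SZ), mul(SSZ, SZ))))))
  →11  S(S(S(add(Z, mul(add(SZ, SZ), mul(SSZ, SZ))))))
  →12  S(S(S(mul(add(SZ, SZ), mul(SSZ, SZ)))))
  →13  S(S(S(mul(S(add(Z, SZ)), mul(SSZ, SZ)))))
  →14  S(S(S(add(mul(SSZ, SZ), mul(add(Z, SZ), mul(SSZ, SZ))))))
  →15  S(S(S(add(add(SZ, mul(SZ, SZ)), mul(add(Z, SZ), mul(SSZ, SZ))))))
  →16  S(S(S(add(S(add(Z, mul(SZ, SZ))), mul(add(Z, SZ), mul(SSZ, SZ))))))
  →17  S(S(S(S(add(add(Z, mul(SZ, SZ)), mul(add(Z, SZ), mul(SSZ, SZ)))))))
  →18  S(S(S(S(add(mul(SZ, SZ), mul(add(Z, SZ), mul(SSZ, SZ)))))))
  →19  S(S(S(S(add(add(SZ, mul(Z, SZ)), mul(add(Z, SZ), mul(SSZ, SZ)))))))
  →20  S(S(S(S(add(S(add(Z, mul(Z, SZ))), mul(add(Z, SZ), mul(SSZ, SZ)))))))
  →21  S(S(S(S(S(add(add(Z, mul(Z, SZ)), mul(add(Z, SZ), mul(SSZ, SZ))))))))
  →22  S(S(S(S(S(add(mul(Z, SZ), mul(add(Z, SZ), mul(SSZ, SZ))))))))
  →23  S(S(S(S(S(add(Z, mul(add(Z, SZ), mul(SSZ, SZ))))))))
  →24  S(S(S(S(S(mul(add(Z, SZ), mul(SSZ, SZ)))))))
  →25  S(S(S(S(S(mul(SZ, mul(SSZ, SZ)))))))
  →26  S(S(S(S(S(add(mul(SSZ, SZ), mul(Z, mul(SSZ, SZ))))))))
  →27  S(S(S(S(S(add(add(SZ, mul(SZ, SZ)), mul(Z, mul(SSZ, SZ))))))))
  →28  S(S(S(S(S(add(S(add(Z, mul(SZ, SZ))), mul(Z, mul(SSZ, SZ))))))))
  →29  S(S(S(S(S(S(add(add(Z, mul(SZ, SZ)), mul(Z, mul(SSZ, SZ)))))))))
  →30  S(S(S(S(S(S(add(mul(SZ, SZ), mul(Z, mul(SSZ, SZ)))))))))
  →31  S(S(S(S(S(S(add(add(SZ, mul(Z, SZ)), mul(Z, mul(SSZ, SZ)))))))))
  →32  S(S(S(S(S(S(add(S(add(Z, mul(Z, SZ))), mul(Z, mul(SSZ, SZ)))))))))
  →33  S(S(S(S(S(S(S(add(add(Z, mul(Z, SZ)), mul(Z, mul(SSZ, SZ))))))))))
  →34  S(S(S(S(S(S(S(add(mul(Z, SZ), mul(Z, mul(SSZ, SZ))))))))))
  →35  S(S(S(S(S(S(S(add(Z, mul(Z, mul(SSZ, SZ))))))))))
  →36  S(S(S(S(S(S(S(mul(Z, mul(SSZ, SZ)))))))))
  →37  S^7(Z)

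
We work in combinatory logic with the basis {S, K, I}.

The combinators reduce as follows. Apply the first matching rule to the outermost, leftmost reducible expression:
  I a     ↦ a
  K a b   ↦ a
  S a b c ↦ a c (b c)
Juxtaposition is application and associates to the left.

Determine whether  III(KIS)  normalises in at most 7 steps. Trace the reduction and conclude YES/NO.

  start: III(KIS)
  step 1: II(KIS)
  step 2: I(KIS)
  step 3: KIS
  step 4: I

Answer: YES — reaches normal form I in 4 ≤ 7 steps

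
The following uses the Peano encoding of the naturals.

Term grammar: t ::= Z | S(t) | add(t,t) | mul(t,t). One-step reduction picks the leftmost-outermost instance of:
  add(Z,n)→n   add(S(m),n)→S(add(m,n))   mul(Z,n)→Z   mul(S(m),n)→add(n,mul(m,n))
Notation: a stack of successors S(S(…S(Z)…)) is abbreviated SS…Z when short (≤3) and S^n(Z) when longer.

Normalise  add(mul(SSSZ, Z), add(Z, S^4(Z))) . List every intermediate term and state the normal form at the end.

Answer: normal form = S^4(Z)  (in 9 steps)

Working:
  start: add(mul(SSSZ, Z), add(Z, S^4(Z)))
  step 1: add(add(Z, mul(SSZ, Z)), add(Z, S^4(Z)))
  step 2: add(mul(SSZ, Z), add(Z, S^4(Z)))
  step 3: add(add(Z, mul(SZ, Z)), add(Z, S^4(Z)))
  step 4: add(mul(SZ, Z), add(Z, S^4(Z)))
  step 5: add(add(Z, mul(Z, Z)), add(Z, S^4(Z)))
  step 6: add(mul(Z, Z), add(Z, S^4(Z)))
  step 7: add(Z, add(Z, S^4(Z)))
  step 8: add(Z, S^4(Z))
  step 9: S^4(Z)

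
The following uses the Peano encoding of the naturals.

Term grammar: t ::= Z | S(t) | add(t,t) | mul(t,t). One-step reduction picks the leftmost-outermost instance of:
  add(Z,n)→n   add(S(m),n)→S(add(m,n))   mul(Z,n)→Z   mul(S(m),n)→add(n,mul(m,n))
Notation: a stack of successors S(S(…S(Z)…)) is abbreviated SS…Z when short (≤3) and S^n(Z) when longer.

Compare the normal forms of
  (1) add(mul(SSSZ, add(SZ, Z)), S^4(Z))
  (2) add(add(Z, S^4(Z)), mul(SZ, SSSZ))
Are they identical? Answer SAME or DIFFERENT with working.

Answer: SAME — A ⇓ S^7(Z), B ⇓ S^7(Z)

Working:
Term A:
  start: add(mul(SSSZ, add(SZ, Z)), S^4(Z))
  →1  add(add(add(SZ, Z), mul(SSZ, add(SZ, Z))), S^4(Z))
  →2  add(add(S(add(Z, Z)), mul(SSZ, add(SZ, Z))), S^4(Z))
  →3  add(S(add(add(Z, Z), mul(SSZ, add(SZ, Z)))), S^4(Z))
  →4  S(add(add(add(Z, Z), mul(SSZ, add(SZ, Z))), S^4(Z)))
  →5  S(add(add(Z, mul(SSZ, add(SZ, Z))), S^4(Z)))
  →6  S(add(mul(SSZ, add(SZ, Z)), S^4(Z)))
  →7  S(add(add(add(SZ, Z), mul(SZ, add(SZ, Z))), S^4(Z)))
  →8  S(add(add(S(add(Z, Z)), mul(SZ, add(SZ, Z))), S^4(Z)))
  →9  S(add(S(add(add(Z, Z), mul(SZ, add(SZ, Z)))), S^4(Z)))
  →10  S(S(add(add(add(Z, Z), mul(SZ, add(SZ, Z))), S^4(Z))))
  →11  S(S(add(add(Z, mul(SZ, add(SZ, Z))), S^4(Z))))
  →12  S(S(add(mul(SZ, add(SZ, Z)), S^4(Z))))
  →13  S(S(add(add(add(SZ, Z), mul(Z, add(SZ, Z))), S^4(Z))))
  →14  S(S(add(add(S(add(Z, Z)), mul(Z, add(SZ, Z))), S^4(Z))))
  →15  S(S(add(S(add(add(Z, Z), mul(Z, add(SZ, Z)))), S^4(Z))))
  →16  S(S(S(add(add(add(Z, Z), mul(Z, add(SZ, Z))), S^4(Z)))))
  →17  S(S(S(add(add(Z, mul(Z, add(SZ, Z))), S^4(Z)))))
  →18  S(S(S(add(mul(Z, add(SZ, Z)), S^4(Z)))))
  →19  S(S(S(add(Z, S^4(Z)))))
  →20  S^7(Z)

Term B:
  start: add(add(Z, S^4(Z)), mul(SZ, SSSZ))
  →1  add(S^4(Z), mul(SZ, SSSZ))
  →2  S(add(SSSZ, mul(SZ, SSSZ)))
  →3  S(S(add(SSZ, mul(SZ, SSSZ))))
  →4  S(S(S(add(SZ, mul(SZ, SSSZ)))))
  →5  S(S(S(S(add(Z, mul(SZ, SSSZ))))))
  →6  S(S(S(S(mul(SZ, SSSZ)))))
  →7  S(S(S(S(add(SSSZ, mul(Z, SSSZ))))))
  →8  S(S(S(S(S(add(SSZ, mul(Z, SSSZ)))))))
  →9  S(S(S(S(S(S(add(SZ, mul(Z, SSSZ))))))))
  →10  S(S(S(S(S(S(S(add(Z, mul(Z, SSSZ)))))))))
  →11  S(S(S(S(S(S(S(mul(Z, SSSZ))))))))
  →12  S^7(Z)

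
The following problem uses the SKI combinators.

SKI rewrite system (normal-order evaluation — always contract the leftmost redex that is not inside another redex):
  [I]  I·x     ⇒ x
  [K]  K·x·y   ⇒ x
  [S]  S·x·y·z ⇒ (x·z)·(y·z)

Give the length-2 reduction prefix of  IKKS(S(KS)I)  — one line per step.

  start: IKKS(S(KS)I)
  →1  KKS(S(KS)I)
  →2  K(S(KS)I)

Answer: after 2 steps: K(S(KS)I)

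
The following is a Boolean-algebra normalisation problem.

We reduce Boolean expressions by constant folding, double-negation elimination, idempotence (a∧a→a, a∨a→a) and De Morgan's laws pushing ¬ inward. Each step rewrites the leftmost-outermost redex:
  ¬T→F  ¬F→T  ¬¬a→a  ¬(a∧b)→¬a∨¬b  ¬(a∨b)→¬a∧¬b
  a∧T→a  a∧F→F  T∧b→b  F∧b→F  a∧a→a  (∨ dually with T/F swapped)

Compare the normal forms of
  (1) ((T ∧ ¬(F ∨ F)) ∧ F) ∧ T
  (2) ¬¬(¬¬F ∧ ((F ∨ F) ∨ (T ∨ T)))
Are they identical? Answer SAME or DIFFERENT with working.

Term A:
  start: ((T ∧ ¬(F ∨ F)) ∧ F) ∧ T
  →1  (T ∧ ¬(F ∨ F)) ∧ F
  →2  F

Term B:
  start: ¬¬(¬¬F ∧ ((F ∨ F) ∨ (T ∨ T)))
  →1  ¬¬F ∧ ((F ∨ F) ∨ (T ∨ T))
  →2  F ∧ ((F ∨ F) ∨ (T ∨ T))
  →3  F

Answer: SAME — A ⇓ F, B ⇓ F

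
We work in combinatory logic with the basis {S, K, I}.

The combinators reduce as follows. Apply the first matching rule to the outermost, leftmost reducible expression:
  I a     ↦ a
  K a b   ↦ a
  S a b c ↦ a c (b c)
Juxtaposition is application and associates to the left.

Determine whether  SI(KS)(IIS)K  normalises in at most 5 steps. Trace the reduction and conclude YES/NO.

  start: SI(KS)(IIS)K
  step 1: I(IIS)(KS(IIS))K
  step 2: IIS(KS(IIS))K
  step 3: IS(KS(IIS))K
  step 4: S(KS(IIS))K
  step 5: SSK

Answer: YES — reaches normal form SSK in 5 ≤ 5 steps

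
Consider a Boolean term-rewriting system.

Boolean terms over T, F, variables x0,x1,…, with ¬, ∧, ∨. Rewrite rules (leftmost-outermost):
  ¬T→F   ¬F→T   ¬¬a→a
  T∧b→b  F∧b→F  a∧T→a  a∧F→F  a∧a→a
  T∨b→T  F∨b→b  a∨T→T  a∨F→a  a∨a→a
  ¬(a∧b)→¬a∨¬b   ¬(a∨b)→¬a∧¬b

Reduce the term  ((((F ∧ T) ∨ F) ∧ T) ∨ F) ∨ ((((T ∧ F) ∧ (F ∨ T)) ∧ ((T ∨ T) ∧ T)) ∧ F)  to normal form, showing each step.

  start: ((((F ∧ T) ∨ F) ∧ T) ∨ F) ∨ ((((T ∧ F) ∧ (F ∨ T)) ∧ ((T ∨ T) ∧ T)) ∧ F)
  [1] (((F ∧ T) ∨ F) ∧ T) ∨ ((((T ∧ F) ∧ (F ∨ T)) ∧ ((T ∨ T) ∧ T)) ∧ F)
  [2] ((F ∧ T) ∨ F) ∨ ((((T ∧ F) ∧ (F ∨ T)) ∧ ((T ∨ T) ∧ T)) ∧ F)
  [3] (F ∧ T) ∨ ((((T ∧ F) ∧ (F ∨ T)) ∧ ((T ∨ T) ∧ T)) ∧ F)
  [4] F ∨ ((((T ∧ F) ∧ (F ∨ T)) ∧ ((T ∨ T) ∧ T)) ∧ F)
  [5] (((T ∧ F) ∧ (F ∨ T)) ∧ ((T ∨ T) ∧ T)) ∧ F
  [6] F

Answer: normal form = F  (in 6 steps)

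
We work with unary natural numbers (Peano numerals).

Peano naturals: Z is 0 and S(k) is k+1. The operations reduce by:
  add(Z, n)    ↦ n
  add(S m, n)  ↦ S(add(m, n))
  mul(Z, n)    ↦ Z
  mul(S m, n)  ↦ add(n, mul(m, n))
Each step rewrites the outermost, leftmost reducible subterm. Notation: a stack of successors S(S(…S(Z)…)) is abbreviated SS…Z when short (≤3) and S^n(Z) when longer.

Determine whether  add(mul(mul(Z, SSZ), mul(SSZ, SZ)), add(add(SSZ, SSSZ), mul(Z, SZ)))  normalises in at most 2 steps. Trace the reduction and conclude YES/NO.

  start: add(mul(mul(Z, SSZ), mul(SSZ, SZ)), add(add(SSZ, SSSZ), mul(Z, SZ)))
  [1] add(mul(Z, mul(SSZ, SZ)), add(add(SSZ, SSSZ), mul(Z, SZ)))
  [2] add(Z, add(add(SSZ, SSSZ), mul(Z, SZ)))

Answer: NO — after 2 steps the term is add(Z, add(add(SSZ, SSSZ), mul(Z, SZ))), not yet normal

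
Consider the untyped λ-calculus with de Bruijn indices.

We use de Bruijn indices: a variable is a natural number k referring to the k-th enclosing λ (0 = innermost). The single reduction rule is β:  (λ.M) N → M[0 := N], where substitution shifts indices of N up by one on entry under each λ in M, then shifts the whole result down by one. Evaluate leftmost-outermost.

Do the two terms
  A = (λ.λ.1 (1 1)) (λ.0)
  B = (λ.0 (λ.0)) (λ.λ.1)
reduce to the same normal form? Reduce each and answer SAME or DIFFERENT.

Term A:
  start: (λ.λ.1 (1 1)) (λ.0)
  →1  λ.(λ.0) ((λ.0) (λ.0))
  →2  λ.(λ.0) (λ.0)
  →3  λ.λ.0

Term B:
  start: (λ.0 (λ.0)) (λ.λ.1)
  →1  (λ.λ.1) (λ.0)
  →2  λ.λ.0

Answer: SAME — A ⇓ λ.λ.0, B ⇓ λ.λ.0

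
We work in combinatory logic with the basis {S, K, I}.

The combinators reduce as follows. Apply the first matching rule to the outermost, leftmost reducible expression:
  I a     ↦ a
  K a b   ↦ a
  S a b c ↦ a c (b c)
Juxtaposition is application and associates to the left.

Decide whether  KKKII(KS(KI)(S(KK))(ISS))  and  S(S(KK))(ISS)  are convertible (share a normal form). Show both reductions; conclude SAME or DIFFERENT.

Term A:
  start: KKKII(KS(KI)(S(KK))(ISS))
  step 1: KII(KS(KI)(S(KK))(ISS))
  step 2: I(KS(KI)(S(KK))(ISS))
  step 3: KS(KI)(S(KK))(ISS)
  step 4: S(S(KK))(ISS)
  step 5: S(S(KK))(SS)

Term B:
  start: S(S(KK))(ISS)
  step 1: S(S(KK))(SS)

Answer: SAME — A ⇓ S(S(KK))(SS), B ⇓ S(S(KK))(SS)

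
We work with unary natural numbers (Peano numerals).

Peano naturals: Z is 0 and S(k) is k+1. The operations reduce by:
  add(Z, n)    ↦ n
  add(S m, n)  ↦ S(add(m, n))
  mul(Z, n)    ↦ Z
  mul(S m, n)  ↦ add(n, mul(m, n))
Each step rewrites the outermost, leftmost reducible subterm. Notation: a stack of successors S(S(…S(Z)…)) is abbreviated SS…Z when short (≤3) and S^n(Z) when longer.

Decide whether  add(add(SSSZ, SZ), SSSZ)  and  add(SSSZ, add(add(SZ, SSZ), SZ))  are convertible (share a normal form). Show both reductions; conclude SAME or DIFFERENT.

Term A:
  start: add(add(SSSZ, SZ), SSSZ)
  →1  add(S(add(SSZ, SZ)), SSSZ)
  →2  S(add(add(SSZ, SZ), SSSZ))
  →3  S(add(S(add(SZ, SZ)), SSSZ))
  →4  S(S(add(add(SZ, SZ), SSSZ)))
  →5  S(S(add(S(add(Z, SZ)), SSSZ)))
  →6  S(S(S(add(add(Z, SZ), SSSZ))))
  →7  S(S(S(add(SZ, SSSZ))))
  →8  S(S(S(S(add(Z, SSSZ)))))
  →9  S^7(Z)

Term B:
  start: add(SSSZ, add(add(SZ, SSZ), SZ))
  →1  S(add(SSZ, add(add(SZ, SSZ), SZ)))
  →2  S(S(add(SZ, add(add(SZ, SSZ), SZ))))
  →3  S(S(S(add(Z, add(add(SZ, SSZ), SZ)))))
  →4  S(S(S(add(add(SZ, SSZ), SZ))))
  →5  S(S(S(add(S(add(Z, SSZ)), SZ))))
  →6  S(S(S(S(add(add(Z, SSZ), SZ)))))
  →7  S(S(S(S(add(SSZ, SZ)))))
  →8  S(S(S(S(S(add(SZ, SZ))))))
  →9  S(S(S(S(S(S(add(Z, SZ)))))))
  →10  S^7(Z)

Answer: SAME — A ⇓ S^7(Z), B ⇓ S^7(Z)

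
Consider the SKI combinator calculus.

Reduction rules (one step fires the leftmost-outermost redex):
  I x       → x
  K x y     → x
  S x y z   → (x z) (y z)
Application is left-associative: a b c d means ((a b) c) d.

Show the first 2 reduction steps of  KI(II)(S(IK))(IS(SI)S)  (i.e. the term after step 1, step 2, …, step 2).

  start: KI(II)(S(IK))(IS(SI)S)
  [1] I(S(IK))(IS(SI)S)
  [2] S(IK)(IS(SI)S)

Answer: after 2 steps: S(IK)(IS(SI)S)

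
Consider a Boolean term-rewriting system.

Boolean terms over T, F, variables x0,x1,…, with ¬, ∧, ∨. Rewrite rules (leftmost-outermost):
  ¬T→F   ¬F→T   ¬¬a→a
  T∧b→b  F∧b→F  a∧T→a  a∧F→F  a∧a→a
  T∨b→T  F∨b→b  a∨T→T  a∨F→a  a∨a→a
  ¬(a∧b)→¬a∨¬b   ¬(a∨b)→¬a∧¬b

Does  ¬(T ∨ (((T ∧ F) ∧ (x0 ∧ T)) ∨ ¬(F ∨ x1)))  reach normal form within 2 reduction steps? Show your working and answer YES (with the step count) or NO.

  start: ¬(T ∨ (((T ∧ F) ∧ (x0 ∧ T)) ∨ ¬(F ∨ x1)))
  step 1: ¬T ∧ ¬(((T ∧ F) ∧ (x0 ∧ T)) ∨ ¬(F ∨ x1))
  step 2: F ∧ ¬(((T ∧ F) ∧ (x0 ∧ T)) ∨ ¬(F ∨ x1))

Answer: NO — after 2 steps the term is F ∧ ¬(((T ∧ F) ∧ (x0 ∧ T)) ∨ ¬(F ∨ x1)), not yet normal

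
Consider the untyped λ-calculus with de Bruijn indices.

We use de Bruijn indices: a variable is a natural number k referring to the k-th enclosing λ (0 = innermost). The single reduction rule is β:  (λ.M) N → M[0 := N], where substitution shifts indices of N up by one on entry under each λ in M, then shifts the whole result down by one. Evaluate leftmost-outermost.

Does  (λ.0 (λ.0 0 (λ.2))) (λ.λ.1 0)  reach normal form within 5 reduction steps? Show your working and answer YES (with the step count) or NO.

  start: (λ.0 (λ.0 0 (λ.2))) (λ.λ.1 0)
  [1] (λ.λ.1 0) (λ.0 0 (λ.λ.λ.1 0))
  [2] λ.(λ.0 0 (λ.λ.λ.1 0)) 0
  [3] λ.0 0 (λ.λ.λ.1 0)

Answer: YES — reaches normal form λ.0 0 (λ.λ.λ.1 0) in 3 ≤ 5 steps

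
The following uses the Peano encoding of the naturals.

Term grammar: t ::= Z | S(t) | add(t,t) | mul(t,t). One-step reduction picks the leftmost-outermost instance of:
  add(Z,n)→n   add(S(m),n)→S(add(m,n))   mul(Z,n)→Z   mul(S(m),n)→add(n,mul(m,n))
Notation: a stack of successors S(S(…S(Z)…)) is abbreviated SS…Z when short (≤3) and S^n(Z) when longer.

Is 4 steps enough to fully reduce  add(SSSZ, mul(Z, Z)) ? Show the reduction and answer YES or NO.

  start: add(SSSZ, mul(Z, Z))
  step 1: S(add(SSZ, mul(Z, Z)))
  step 2: S(S(add(SZ, mul(Z, Z))))
  step 3: S(S(S(add(Z, mul(Z, Z)))))
  step 4: S(S(S(mul(Z, Z))))

Answer: NO — after 4 steps the term is S(S(S(mul(Z, Z)))), not yet normal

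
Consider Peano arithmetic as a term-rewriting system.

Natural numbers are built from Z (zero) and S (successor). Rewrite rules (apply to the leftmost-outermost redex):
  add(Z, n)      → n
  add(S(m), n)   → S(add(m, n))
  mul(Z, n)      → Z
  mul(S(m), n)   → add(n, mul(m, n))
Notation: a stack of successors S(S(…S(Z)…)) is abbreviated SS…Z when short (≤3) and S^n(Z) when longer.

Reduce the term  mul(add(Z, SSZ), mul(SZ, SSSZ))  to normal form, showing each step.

  start: mul(add(Z, SSZ), mul(SZ, SSSZ))
  step 1: mul(SSZ, mul(SZ, SSSZ))
  step 2: add(mul(SZ, SSSZ), mul(SZ, mul(SZ, SSSZ)))
  step 3: add(add(SSSZ, mul(Z, SSSZ)), mul(SZ, mul(SZ, SSSZ)))
  step 4: add(S(add(SSZ, mul(Z, SSSZ))), mul(SZ, mul(SZ, SSSZ)))
  step 5: S(add(add(SSZ, mul(Z, SSSZ)), mul(SZ, mul(SZ, SSSZ))))
  step 6: S(add(S(add(SZ, mul(Z, SSSZ))), mul(SZ, mul(SZ, SSSZ))))
  step 7: S(S(add(add(SZ, mul(Z, SSSZ)), mul(SZ, mul(SZ, SSSZ)))))
  step 8: S(S(add(S(add(Z, mul(Z, SSSZ))), mul(SZ, mul(SZ, SSSZ)))))
  step 9: S(S(S(add(add(Z, mul(Z, SSSZ)), mul(SZ, mul(SZ, SSSZ))))))
  step 10: S(S(S(add(mul(Z, SSSZ), mul(SZ, mul(SZ, SSSZ))))))
  step 11: S(S(S(add(Z, mul(SZ, mul(SZ, SSSZ))))))
  step 12: S(S(S(mul(SZ, mul(SZ, SSSZ)))))
  step 13: S(S(S(add(mul(SZ, SSSZ), mul(Z, mul(SZ, SSSZ))))))
  step 14: S(S(S(add(add(SSSZ, mul(Z, SSSZ)), mul(Z, mul(SZ, SSSZ))))))
  step 15: S(S(S(add(S(add(SSZ, mul(Z, SSSZ))), mul(Z, mul(SZ, SSSZ))))))
  step 16: S(S(S(S(add(add(SSZ, mul(Z, SSSZ)), mul(Z, mul(SZ, SSSZ)))))))
  step 17: S(S(S(S(add(S(add(SZ, mul(Z, SSSZ))), mul(Z, mul(SZ, SSSZ)))))))
  step 18: S(S(S(S(S(add(add(SZ, mul(Z, SSSZ)), mul(Z, mul(SZ, SSSZ))))))))
  step 19: S(S(S(S(S(add(S(add(Z, mul(Z, SSSZ))), mul(Z, mul(SZ, SSSZ))))))))
  step 20: S(S(S(S(S(S(add(add(Z, mul(Z, SSSZ)), mul(Z, mul(SZ, SSSZ)))))))))
  step 21: S(S(S(S(S(S(add(mul(Z, SSSZ), mul(Z, mul(SZ, SSSZ)))))))))
  step 22: S(S(S(S(S(S(add(Z, mul(Z, mul(SZ, SSSZ)))))))))
  step 23: S(S(S(S(S(S(mul(Z, mul(SZ, SSSZ))))))))
  step 24: S^6(Z)

Answer: normal form = S^6(Z)  (in 24 steps)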